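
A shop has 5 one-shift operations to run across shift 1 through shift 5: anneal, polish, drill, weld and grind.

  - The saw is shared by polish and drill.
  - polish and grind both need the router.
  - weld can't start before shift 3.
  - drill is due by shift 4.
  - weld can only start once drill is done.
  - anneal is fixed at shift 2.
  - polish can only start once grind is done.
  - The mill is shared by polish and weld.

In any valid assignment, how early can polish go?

shift 2

Precedence pushes polish to at least shift 2.
polish at shift 2 is achievable: anneal=shift 2; grind=shift 1; polish=shift 2; weld=shift 3; drill=shift 1.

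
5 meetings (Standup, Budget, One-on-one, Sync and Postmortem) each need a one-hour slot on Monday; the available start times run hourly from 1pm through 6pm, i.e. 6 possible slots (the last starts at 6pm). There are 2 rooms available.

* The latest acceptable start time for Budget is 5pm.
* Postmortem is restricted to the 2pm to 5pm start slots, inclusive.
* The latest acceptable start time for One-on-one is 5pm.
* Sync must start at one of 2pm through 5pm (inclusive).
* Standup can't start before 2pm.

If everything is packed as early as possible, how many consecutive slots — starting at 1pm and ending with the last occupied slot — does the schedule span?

3

With at most 2 per slot and 5 meetings, at least 3 slots are needed.
Standup can't be placed before 2pm — that is slot 2 counting from 1pm — so the schedule must run through at least 2 slots.
3 works (last occupied slot: 3pm): for example One-on-one=1pm; Budget=1pm; Sync=2pm; Postmortem=3pm; Standup=2pm.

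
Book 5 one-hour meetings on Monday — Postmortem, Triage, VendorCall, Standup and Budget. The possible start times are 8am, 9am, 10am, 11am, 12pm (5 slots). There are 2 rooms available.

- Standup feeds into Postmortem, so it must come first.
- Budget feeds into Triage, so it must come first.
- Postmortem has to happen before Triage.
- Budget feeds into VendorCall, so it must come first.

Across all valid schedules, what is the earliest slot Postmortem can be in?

Precedence pushes Postmortem to at least 9am; downstream work caps Postmortem at 11am.
Postmortem at 9am is achievable: VendorCall -> 9am, Triage -> 10am, Standup -> 8am, Postmortem -> 9am, Budget -> 8am.

9am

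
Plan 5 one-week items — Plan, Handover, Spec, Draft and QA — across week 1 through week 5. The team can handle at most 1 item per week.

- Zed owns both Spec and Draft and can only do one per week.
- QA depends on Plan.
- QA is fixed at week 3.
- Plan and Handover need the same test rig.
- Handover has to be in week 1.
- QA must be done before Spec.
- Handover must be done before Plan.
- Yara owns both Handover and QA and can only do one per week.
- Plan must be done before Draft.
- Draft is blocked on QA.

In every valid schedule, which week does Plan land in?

Handover is fixed at week 1 and must come before Plan, so Plan is at least week 2.
QA is fixed at week 3 and must come after Plan, so Plan is at most week 2.
So Plan must be week 2.

week 2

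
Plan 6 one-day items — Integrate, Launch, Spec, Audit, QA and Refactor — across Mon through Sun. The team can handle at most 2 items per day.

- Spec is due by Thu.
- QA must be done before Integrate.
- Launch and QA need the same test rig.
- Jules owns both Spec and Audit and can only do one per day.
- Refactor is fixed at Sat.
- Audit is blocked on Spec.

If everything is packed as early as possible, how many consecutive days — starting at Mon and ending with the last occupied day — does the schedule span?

6

The precedence chain requires at least 2 distinct days.
With at most 2 per day and 6 tasks, at least 3 days are needed.
Refactor can't be placed before Sat — that is day 6 counting from Mon — so the schedule must run through at least 6 days.
6 works (last occupied day: Sat): for example QA -> Mon; Integrate -> Tue; Launch -> Wed; Audit -> Tue; Spec -> Mon; Refactor -> Sat.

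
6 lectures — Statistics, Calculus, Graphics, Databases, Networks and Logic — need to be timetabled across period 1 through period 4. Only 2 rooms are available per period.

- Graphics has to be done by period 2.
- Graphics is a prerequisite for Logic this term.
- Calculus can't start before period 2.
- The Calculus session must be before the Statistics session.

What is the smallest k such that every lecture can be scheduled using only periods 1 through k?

3 periods

The precedence chain requires at least 2 distinct periods.
With at most 2 per period and 6 lectures, at least 3 periods are needed.
Propagating the time windows through the other constraints, Statistics can't land before period 3, so the schedule must run through at least period 3.
3 works (last occupied period: period 3): for example Databases -> period 1, Calculus -> period 2, Statistics -> period 3, Graphics -> period 1, Networks -> period 3, Logic -> period 2.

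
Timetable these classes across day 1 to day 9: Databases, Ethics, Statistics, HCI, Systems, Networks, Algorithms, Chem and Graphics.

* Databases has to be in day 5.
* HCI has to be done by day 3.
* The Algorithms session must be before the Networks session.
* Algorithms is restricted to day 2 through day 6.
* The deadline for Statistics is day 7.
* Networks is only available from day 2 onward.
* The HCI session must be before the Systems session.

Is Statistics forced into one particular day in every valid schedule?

No

Statistics can be day 1 (e.g. Algorithms in day 2; Networks in day 3; Systems in day 2; Chem in day 1; Statistics in day 1; Graphics in day 1; Ethics in day 1; HCI in day 1; Databases in day 5) or day 2 (e.g. Networks=day 3, Statistics=day 2, Chem=day 1, HCI=day 1, Ethics=day 1, Graphics=day 1, Systems=day 2, Algorithms=day 2, Databases=day 5).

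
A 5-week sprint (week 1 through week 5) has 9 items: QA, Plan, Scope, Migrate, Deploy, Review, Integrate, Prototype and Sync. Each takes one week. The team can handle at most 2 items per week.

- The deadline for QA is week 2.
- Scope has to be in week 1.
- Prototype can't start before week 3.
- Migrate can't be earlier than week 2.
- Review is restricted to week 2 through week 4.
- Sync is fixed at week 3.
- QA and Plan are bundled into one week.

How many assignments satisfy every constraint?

54

Splitting on Migrate: it can be week 3 (9), week 4 (18), week 5 (27). Listing each branch's schedules as (QA, Plan, Scope, Deploy, Review, Integrate, Prototype, Sync) by week number:
Migrate=week 3: (2,2,1,1,4,4,5,3) (2,2,1,1,4,5,4,3) (2,2,1,1,4,5,5,3) (2,2,1,4,4,1,5,3) (2,2,1,4,4,5,5,3) (2,2,1,5,4,1,4,3) (2,2,1,5,4,1,5,3) (2,2,1,5,4,4,5,3) (2,2,1,5,4,5,4,3) — 9.
Migrate=week 4: (2,2,1,1,3,4,5,3) (2,2,1,1,3,5,4,3) (2,2,1,1,3,5,5,3) (2,2,1,1,4,3,5,3) (2,2,1,1,4,5,3,3) (2,2,1,1,4,5,5,3) (2,2,1,3,4,1,5,3) (2,2,1,3,4,5,5,3) (2,2,1,4,3,1,5,3) (2,2,1,4,3,5,5,3) (2,2,1,5,3,1,4,3) (2,2,1,5,3,1,5,3) (2,2,1,5,3,4,5,3) (2,2,1,5,3,5,4,3) (2,2,1,5,4,1,3,3) (2,2,1,5,4,1,5,3) (2,2,1,5,4,3,5,3) (2,2,1,5,4,5,3,3) — 18.
Migrate=week 5: (2,2,1,1,3,4,4,3) (2,2,1,1,3,4,5,3) (2,2,1,1,3,5,4,3) (2,2,1,1,4,3,4,3) (2,2,1,1,4,3,5,3) (2,2,1,1,4,4,3,3) (2,2,1,1,4,4,5,3) (2,2,1,1,4,5,3,3) (2,2,1,1,4,5,4,3) (2,2,1,3,4,1,4,3) (2,2,1,3,4,1,5,3) (2,2,1,3,4,4,5,3) (2,2,1,3,4,5,4,3) (2,2,1,4,3,1,4,3) (2,2,1,4,3,1,5,3) (2,2,1,4,3,4,5,3) (2,2,1,4,3,5,4,3) (2,2,1,4,4,1,3,3) (2,2,1,4,4,1,5,3) (2,2,1,4,4,3,5,3) (2,2,1,4,4,5,3,3) (2,2,1,5,3,1,4,3) (2,2,1,5,3,4,4,3) (2,2,1,5,4,1,3,3) (2,2,1,5,4,1,4,3) (2,2,1,5,4,3,4,3) (2,2,1,5,4,4,3,3) — 27.
Summing: 9 + 18 + 27 = 54.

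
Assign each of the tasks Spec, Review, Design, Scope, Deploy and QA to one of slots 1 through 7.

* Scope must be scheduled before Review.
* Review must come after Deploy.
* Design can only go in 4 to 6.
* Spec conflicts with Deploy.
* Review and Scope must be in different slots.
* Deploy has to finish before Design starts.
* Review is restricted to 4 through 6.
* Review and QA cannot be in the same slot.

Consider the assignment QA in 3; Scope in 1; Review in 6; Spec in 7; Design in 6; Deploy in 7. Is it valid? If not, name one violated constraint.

Review and Scope must be in different slots — holds.
Review must come after Deploy — violated.
Design can only go in 4 to 6 — holds.
Review and QA cannot be in the same slot — holds.
Review is restricted to 4 through 6 — holds.
Deploy has to finish before Design starts — violated.
Spec conflicts with Deploy — violated.
Scope must be scheduled before Review — holds.

No — it violates: Spec conflicts with Deploy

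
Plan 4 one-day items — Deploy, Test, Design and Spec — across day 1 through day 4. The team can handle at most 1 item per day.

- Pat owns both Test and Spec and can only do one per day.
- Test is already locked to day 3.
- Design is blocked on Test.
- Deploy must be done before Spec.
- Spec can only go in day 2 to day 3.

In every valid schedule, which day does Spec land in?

day 2

Spec's window is day 2–day 3.
Test is fixed at day 3, and Spec can't share a day with Test.
So Spec must be day 2.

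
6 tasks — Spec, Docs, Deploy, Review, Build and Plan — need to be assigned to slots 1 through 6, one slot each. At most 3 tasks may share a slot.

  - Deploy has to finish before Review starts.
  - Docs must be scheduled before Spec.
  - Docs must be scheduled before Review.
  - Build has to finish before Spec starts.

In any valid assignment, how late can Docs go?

Downstream work caps Docs at 5.
Docs at 5 is achievable: Spec in 6; Review in 6; Docs in 5; Build in 1; Plan in 1; Deploy in 1.

5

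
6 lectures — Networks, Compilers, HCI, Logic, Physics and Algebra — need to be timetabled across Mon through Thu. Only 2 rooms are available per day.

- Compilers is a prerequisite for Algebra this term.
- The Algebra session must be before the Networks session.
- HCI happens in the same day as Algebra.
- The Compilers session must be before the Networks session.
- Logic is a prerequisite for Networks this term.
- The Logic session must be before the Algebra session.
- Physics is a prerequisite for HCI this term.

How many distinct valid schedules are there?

6

Splitting on Compilers: it can be Mon (3), Tue (3). Listing each branch's schedules as (Networks, HCI, Logic, Physics, Algebra):
Compilers=Mon: (Thu,Wed,Mon,Tue,Wed) (Thu,Wed,Tue,Mon,Wed) (Thu,Wed,Tue,Tue,Wed) — 3.
Compilers=Tue: (Thu,Wed,Mon,Mon,Wed) (Thu,Wed,Mon,Tue,Wed) (Thu,Wed,Tue,Mon,Wed) — 3.
Summing: 3 + 3 = 6.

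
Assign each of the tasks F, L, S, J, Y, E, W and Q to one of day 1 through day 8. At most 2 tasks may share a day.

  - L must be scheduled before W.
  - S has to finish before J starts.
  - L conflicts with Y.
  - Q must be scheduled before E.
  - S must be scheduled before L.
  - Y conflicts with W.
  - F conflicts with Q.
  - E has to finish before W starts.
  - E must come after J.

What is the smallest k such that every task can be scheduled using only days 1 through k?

The precedence chain requires at least 4 distinct days.
With at most 2 per day and 8 tasks, at least 4 days are needed.
4 works (last occupied day: day 4): for example L in day 2; F in day 4; S in day 1; E in day 3; W in day 4; Y in day 3; J in day 2; Q in day 1.

4 days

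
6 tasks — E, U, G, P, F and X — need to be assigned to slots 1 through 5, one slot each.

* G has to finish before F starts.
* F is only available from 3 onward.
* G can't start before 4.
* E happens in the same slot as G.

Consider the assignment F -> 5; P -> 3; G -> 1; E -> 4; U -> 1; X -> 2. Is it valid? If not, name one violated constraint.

Invalid. E happens in the same slot as G.

G can't start before 4 — violated.
F is only available from 3 onward — holds.
G has to finish before F starts — holds.
E happens in the same slot as G — violated.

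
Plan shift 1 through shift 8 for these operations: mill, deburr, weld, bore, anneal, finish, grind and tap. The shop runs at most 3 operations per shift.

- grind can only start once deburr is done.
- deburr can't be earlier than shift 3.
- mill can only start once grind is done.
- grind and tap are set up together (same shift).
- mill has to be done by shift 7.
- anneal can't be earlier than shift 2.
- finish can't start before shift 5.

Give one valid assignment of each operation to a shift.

deburr in shift 3; mill in shift 5; anneal in shift 2; grind in shift 4; bore in shift 1; weld in shift 1; tap in shift 4; finish in shift 5

Checking: grind(shift 4) before mill(shift 5); deburr(shift 3) before grind(shift 4); grind = tap = shift 4; deburr=shift 3 in [shift 3,shift 8]; finish=shift 5 in [shift 5,shift 8]; mill=shift 5 in [shift 1,shift 7]; anneal=shift 2 in [shift 2,shift 8]; max 2 per shift (cap 3).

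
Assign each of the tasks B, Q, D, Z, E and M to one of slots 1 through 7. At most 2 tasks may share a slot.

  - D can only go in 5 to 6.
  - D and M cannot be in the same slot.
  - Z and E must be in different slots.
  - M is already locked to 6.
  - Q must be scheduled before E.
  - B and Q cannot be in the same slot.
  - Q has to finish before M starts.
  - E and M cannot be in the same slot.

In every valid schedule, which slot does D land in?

5

D's window is 5–6.
M is fixed at 6, and D can't share a slot with M.
So D must be 5.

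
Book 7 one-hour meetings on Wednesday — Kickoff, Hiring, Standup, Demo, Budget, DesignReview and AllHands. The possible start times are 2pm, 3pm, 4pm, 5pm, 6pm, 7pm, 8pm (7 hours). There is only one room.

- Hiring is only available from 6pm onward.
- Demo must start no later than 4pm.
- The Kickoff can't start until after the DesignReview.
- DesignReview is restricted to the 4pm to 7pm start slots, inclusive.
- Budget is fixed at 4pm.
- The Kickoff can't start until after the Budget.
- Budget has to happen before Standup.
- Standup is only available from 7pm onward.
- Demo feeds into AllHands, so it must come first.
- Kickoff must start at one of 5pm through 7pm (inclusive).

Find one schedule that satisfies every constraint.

Standup in 7pm; Demo in 2pm; Hiring in 8pm; DesignReview in 5pm; AllHands in 3pm; Budget in 4pm; Kickoff in 6pm

Checking: DesignReview(5pm) before Kickoff(6pm); Budget(4pm) before Standup(7pm); Demo(2pm) before AllHands(3pm); Budget(4pm) before Kickoff(6pm); Budget=4pm in [4pm,4pm]; Kickoff=6pm in [5pm,7pm]; Standup=7pm in [7pm,8pm]; Demo=2pm in [2pm,4pm]; DesignReview=5pm in [4pm,7pm]; Hiring=8pm in [6pm,8pm]; max 1 per hour (cap 1).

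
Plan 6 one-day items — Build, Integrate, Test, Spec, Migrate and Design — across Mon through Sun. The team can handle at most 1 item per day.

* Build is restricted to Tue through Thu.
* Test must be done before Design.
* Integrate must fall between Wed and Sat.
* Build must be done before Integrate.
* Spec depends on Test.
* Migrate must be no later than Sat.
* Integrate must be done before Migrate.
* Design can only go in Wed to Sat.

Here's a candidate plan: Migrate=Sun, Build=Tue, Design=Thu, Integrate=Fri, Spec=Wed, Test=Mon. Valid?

Integrate must fall between Wed and Sat — holds.
Build must be done before Integrate — holds.
The team can handle at most 1 item per day — holds.
Design can only go in Wed to Sat — holds.
Integrate must be done before Migrate — holds.
Build is restricted to Tue through Thu — holds.
Spec depends on Test — holds.
Migrate must be no later than Sat — violated.
Test must be done before Design — holds.

Invalid. Migrate must be no later than Sat.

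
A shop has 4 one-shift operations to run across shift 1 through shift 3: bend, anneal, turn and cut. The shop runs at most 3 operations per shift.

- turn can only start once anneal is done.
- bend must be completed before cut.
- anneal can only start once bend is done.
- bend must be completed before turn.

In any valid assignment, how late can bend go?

shift 1

Downstream work caps bend at shift 1.
bend at shift 1 is achievable: anneal -> shift 2, turn -> shift 3, bend -> shift 1, cut -> shift 2.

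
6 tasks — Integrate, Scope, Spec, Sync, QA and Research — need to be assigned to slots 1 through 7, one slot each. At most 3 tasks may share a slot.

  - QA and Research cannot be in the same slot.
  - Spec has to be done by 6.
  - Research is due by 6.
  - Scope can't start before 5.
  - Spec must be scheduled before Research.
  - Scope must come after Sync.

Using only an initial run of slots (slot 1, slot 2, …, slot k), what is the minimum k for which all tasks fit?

5

The precedence chain requires at least 2 distinct slots.
With at most 3 per slot and 6 tasks, at least 2 slots are needed.
Scope can't be placed before 5, so the schedule must run through at least slot 5.
5 works (last occupied slot: 5): for example Integrate -> 1, Research -> 2, Scope -> 5, Sync -> 1, QA -> 3, Spec -> 1.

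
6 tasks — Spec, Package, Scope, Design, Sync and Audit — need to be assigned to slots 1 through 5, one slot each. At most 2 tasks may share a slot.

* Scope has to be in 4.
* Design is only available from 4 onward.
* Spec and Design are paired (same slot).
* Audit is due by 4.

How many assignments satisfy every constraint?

51

Splitting on Package: it can be 1 (14), 2 (14), 3 (14), 4 (9). Listing each branch's schedules as (Spec, Scope, Design, Sync, Audit):
Package=1: (5,4,5,1,2) (5,4,5,1,3) (5,4,5,1,4) (5,4,5,2,1) (5,4,5,2,2) (5,4,5,2,3) (5,4,5,2,4) (5,4,5,3,1) (5,4,5,3,2) (5,4,5,3,3) (5,4,5,3,4) (5,4,5,4,1) (5,4,5,4,2) (5,4,5,4,3) — 14.
Package=2: (5,4,5,1,1) (5,4,5,1,2) (5,4,5,1,3) (5,4,5,1,4) (5,4,5,2,1) (5,4,5,2,3) (5,4,5,2,4) (5,4,5,3,1) (5,4,5,3,2) (5,4,5,3,3) (5,4,5,3,4) (5,4,5,4,1) (5,4,5,4,2) (5,4,5,4,3) — 14.
Package=3: (5,4,5,1,1) (5,4,5,1,2) (5,4,5,1,3) (5,4,5,1,4) (5,4,5,2,1) (5,4,5,2,2) (5,4,5,2,3) (5,4,5,2,4) (5,4,5,3,1) (5,4,5,3,2) (5,4,5,3,4) (5,4,5,4,1) (5,4,5,4,2) (5,4,5,4,3) — 14.
Package=4: (5,4,5,1,1) (5,4,5,1,2) (5,4,5,1,3) (5,4,5,2,1) (5,4,5,2,2) (5,4,5,2,3) (5,4,5,3,1) (5,4,5,3,2) (5,4,5,3,3) — 9.
Summing: 14 + 14 + 14 + 9 = 51.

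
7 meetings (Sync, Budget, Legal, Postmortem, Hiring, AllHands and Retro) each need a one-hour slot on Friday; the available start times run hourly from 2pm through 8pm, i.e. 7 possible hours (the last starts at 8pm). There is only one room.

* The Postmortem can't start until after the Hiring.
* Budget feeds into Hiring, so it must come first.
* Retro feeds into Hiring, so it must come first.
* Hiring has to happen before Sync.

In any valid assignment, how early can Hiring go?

Precedence pushes Hiring to at least 3pm; downstream work caps Hiring at 7pm.
Hiring at 4pm is achievable: AllHands -> 8pm, Retro -> 3pm, Budget -> 2pm, Postmortem -> 6pm, Sync -> 5pm, Hiring -> 4pm, Legal -> 7pm.
Nothing earlier works — the capacity limit rule out every hour before 4pm.

4pm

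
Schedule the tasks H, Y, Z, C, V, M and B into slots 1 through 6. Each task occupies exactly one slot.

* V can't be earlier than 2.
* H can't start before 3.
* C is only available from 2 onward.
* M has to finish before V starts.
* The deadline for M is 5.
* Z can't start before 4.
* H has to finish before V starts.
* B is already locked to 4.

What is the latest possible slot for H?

H is available from 3; downstream work caps H at 5.
H at 5 is achievable: M in 1, Y in 1, B in 4, Z in 4, C in 2, V in 6, H in 5.

5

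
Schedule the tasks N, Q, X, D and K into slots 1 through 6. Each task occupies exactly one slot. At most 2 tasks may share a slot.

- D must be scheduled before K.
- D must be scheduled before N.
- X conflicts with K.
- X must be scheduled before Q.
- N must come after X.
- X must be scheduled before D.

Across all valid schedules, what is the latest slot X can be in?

4

Downstream work caps X at 4.
X at 4 is achievable: K -> 6, D -> 5, N -> 6, Q -> 5, X -> 4.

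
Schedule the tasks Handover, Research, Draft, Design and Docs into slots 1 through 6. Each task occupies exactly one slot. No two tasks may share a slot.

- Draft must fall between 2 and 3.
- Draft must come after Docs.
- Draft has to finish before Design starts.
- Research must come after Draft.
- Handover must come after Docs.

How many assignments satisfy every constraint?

42

Splitting on Handover: it can be 2 (6), 3 (6), 4 (10), 5 (10), 6 (10). Listing each branch's schedules as (Research, Draft, Design, Docs):
Handover=2: (4,3,5,1) (4,3,6,1) (5,3,4,1) (5,3,6,1) (6,3,4,1) (6,3,5,1) — 6.
Handover=3: (4,2,5,1) (4,2,6,1) (5,2,4,1) (5,2,6,1) (6,2,4,1) (6,2,5,1) — 6.
Handover=4: (3,2,5,1) (3,2,6,1) (5,2,3,1) (5,2,6,1) (5,3,6,1) (5,3,6,2) (6,2,3,1) (6,2,5,1) (6,3,5,1) (6,3,5,2) — 10.
Handover=5: (3,2,4,1) (3,2,6,1) (4,2,3,1) (4,2,6,1) (4,3,6,1) (4,3,6,2) (6,2,3,1) (6,2,4,1) (6,3,4,1) (6,3,4,2) — 10.
Handover=6: (3,2,4,1) (3,2,5,1) (4,2,3,1) (4,2,5,1) (4,3,5,1) (4,3,5,2) (5,2,3,1) (5,2,4,1) (5,3,4,1) (5,3,4,2) — 10.
Summing: 6 + 6 + 10 + 10 + 10 = 42.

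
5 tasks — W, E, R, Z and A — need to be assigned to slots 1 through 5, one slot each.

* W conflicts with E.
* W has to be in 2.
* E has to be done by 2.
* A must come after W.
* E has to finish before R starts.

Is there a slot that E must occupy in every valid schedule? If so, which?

1

E's window is 1–2.
W is fixed at 2, and E can't share a slot with W.
So E must be 1.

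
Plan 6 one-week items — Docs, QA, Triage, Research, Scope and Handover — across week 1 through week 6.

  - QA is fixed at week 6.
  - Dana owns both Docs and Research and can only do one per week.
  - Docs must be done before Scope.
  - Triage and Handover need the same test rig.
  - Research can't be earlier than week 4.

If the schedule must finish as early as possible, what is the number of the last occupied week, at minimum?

week 6

The precedence chain requires at least 2 distinct weeks.
QA can't be placed before week 6, so the schedule must run through at least week 6.
6 works (last occupied week: week 6): for example Research -> week 4; QA -> week 6; Handover -> week 2; Scope -> week 2; Triage -> week 1; Docs -> week 1.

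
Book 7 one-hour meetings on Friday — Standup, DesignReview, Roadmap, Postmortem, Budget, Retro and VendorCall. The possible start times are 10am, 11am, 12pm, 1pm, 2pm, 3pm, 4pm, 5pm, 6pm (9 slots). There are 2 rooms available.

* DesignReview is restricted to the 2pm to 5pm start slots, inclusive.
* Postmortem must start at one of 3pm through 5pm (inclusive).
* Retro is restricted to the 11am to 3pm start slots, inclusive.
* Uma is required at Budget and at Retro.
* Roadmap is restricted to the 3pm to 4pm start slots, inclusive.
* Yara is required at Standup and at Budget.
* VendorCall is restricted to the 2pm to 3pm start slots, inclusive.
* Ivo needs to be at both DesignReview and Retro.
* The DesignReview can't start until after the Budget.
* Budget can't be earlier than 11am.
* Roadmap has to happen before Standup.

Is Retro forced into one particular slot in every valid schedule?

Retro can be 11am (e.g. VendorCall -> 2pm, Roadmap -> 3pm, Standup -> 4pm, Postmortem -> 3pm, DesignReview -> 2pm, Budget -> 12pm, Retro -> 11am) or 12pm (e.g. Roadmap -> 3pm, Retro -> 12pm, Standup -> 4pm, Budget -> 11am, DesignReview -> 2pm, Postmortem -> 3pm, VendorCall -> 2pm).

No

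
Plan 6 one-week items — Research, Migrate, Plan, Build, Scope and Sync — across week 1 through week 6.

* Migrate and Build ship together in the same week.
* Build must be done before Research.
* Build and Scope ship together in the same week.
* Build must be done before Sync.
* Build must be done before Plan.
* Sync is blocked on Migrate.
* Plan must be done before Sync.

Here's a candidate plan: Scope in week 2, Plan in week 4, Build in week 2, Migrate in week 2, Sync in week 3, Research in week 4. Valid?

No — it violates: Plan must be done before Sync

Build and Scope ship together in the same week — holds.
Plan must be done before Sync — violated.
Migrate and Build ship together in the same week — holds.
Build must be done before Research — holds.
Build must be done before Sync — holds.
Build must be done before Plan — holds.
Sync is blocked on Migrate — holds.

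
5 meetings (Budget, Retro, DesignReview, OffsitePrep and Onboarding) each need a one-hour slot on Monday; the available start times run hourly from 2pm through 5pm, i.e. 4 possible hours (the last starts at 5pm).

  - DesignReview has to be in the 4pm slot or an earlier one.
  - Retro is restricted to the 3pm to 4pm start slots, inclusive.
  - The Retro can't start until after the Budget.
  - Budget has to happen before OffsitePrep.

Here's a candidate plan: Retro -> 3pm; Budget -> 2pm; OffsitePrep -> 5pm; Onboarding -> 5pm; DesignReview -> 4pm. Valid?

Valid

DesignReview has to be in the 4pm slot or an earlier one — holds.
Retro is restricted to the 3pm to 4pm start slots, inclusive — holds.
Budget has to happen before OffsitePrep — holds.
The Retro can't start until after the Budget — holds.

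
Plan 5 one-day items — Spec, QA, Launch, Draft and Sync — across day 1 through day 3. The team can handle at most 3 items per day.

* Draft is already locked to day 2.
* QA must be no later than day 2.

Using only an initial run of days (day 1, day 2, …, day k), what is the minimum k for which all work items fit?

2

With at most 3 per day and 5 work items, at least 2 days are needed.
Draft can't be placed before day 2, so the schedule must run through at least day 2.
2 works (last occupied day: day 2): for example Draft in day 2; Sync in day 2; Launch in day 1; Spec in day 1; QA in day 1.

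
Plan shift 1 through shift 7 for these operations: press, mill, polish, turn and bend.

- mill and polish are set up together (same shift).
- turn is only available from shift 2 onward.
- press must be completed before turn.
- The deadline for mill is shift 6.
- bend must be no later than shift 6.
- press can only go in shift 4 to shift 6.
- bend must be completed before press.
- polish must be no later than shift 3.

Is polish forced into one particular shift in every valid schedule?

polish can be shift 1 (e.g. press in shift 4, turn in shift 5, bend in shift 1, polish in shift 1, mill in shift 1) or shift 2 (e.g. press -> shift 4; mill -> shift 2; bend -> shift 1; polish -> shift 2; turn -> shift 5).

No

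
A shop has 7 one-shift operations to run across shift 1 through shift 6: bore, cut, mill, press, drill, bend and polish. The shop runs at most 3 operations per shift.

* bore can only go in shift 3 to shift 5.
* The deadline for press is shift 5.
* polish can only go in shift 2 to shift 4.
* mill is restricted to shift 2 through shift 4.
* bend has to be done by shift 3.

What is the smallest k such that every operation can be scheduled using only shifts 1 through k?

3

With at most 3 per shift and 7 operations, at least 3 shifts are needed.
bore can't be placed before shift 3, so the schedule must run through at least shift 3.
3 works (last occupied shift: shift 3): for example polish in shift 2; bore in shift 3; press in shift 1; cut in shift 1; drill in shift 1; mill in shift 2; bend in shift 2.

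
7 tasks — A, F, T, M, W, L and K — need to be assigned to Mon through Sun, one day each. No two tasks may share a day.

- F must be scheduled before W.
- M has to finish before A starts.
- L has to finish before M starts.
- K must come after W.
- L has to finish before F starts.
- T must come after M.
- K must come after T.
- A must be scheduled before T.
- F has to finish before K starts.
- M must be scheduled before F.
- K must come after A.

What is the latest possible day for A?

Fri

Precedence pushes A to at least Wed; downstream work caps A at Fri.
A at Fri is achievable: A=Fri, T=Sat, W=Thu, M=Tue, K=Sun, F=Wed, L=Mon.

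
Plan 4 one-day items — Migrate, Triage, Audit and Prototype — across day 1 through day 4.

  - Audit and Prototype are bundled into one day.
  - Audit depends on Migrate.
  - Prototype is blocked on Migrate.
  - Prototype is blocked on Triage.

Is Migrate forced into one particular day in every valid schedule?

No

Migrate can be day 1 (e.g. Triage -> day 1, Audit -> day 2, Prototype -> day 2, Migrate -> day 1) or day 2 (e.g. Triage -> day 1; Audit -> day 3; Prototype -> day 3; Migrate -> day 2).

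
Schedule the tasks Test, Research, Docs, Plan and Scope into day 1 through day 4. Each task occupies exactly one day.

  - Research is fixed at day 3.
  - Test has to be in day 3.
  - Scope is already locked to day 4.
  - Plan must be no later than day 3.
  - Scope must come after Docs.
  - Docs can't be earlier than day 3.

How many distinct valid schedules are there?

3

Enumerating: Docs -> day 3, Test -> day 3, Plan -> day 1, Scope -> day 4, Research -> day 3 | Plan in day 2, Scope in day 4, Test in day 3, Research in day 3, Docs in day 3 | Test=day 3, Research=day 3, Plan=day 3, Docs=day 3, Scope=day 4.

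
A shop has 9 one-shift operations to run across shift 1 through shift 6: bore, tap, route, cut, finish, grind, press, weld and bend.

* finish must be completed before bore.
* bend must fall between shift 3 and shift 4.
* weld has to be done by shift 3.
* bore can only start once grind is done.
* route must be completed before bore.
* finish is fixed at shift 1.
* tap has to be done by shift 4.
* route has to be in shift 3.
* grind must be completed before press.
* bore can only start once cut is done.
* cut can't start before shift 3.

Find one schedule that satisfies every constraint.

finish in shift 1; bore in shift 4; grind in shift 1; route in shift 3; cut in shift 3; tap in shift 1; bend in shift 3; press in shift 2; weld in shift 1

Checking: route(shift 3) before bore(shift 4); grind(shift 1) before bore(shift 4); grind(shift 1) before press(shift 2); finish(shift 1) before bore(shift 4); cut(shift 3) before bore(shift 4); tap=shift 1 in [shift 1,shift 4]; finish=shift 1 in [shift 1,shift 1]; weld=shift 1 in [shift 1,shift 3]; route=shift 3 in [shift 3,shift 3]; bend=shift 3 in [shift 3,shift 4]; cut=shift 3 in [shift 3,shift 6].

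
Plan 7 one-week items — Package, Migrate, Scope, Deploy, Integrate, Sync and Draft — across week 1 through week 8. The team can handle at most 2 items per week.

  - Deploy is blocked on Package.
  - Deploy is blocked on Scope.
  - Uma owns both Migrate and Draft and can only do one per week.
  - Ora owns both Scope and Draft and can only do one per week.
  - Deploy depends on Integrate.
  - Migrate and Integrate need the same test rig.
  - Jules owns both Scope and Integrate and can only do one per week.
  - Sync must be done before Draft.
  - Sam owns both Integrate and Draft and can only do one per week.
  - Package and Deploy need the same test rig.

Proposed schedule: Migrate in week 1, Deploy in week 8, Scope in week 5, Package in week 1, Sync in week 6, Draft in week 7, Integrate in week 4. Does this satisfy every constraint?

Valid

Package and Deploy need the same test rig — holds.
Sam owns both Integrate and Draft and can only do one per week — holds.
Migrate and Integrate need the same test rig — holds.
The team can handle at most 2 items per week — holds.
Deploy is blocked on Scope — holds.
Deploy depends on Integrate — holds.
Deploy is blocked on Package — holds.
Uma owns both Migrate and Draft and can only do one per week — holds.
Sync must be done before Draft — holds.
Jules owns both Scope and Integrate and can only do one per week — holds.
Ora owns both Scope and Draft and can only do one per week — holds.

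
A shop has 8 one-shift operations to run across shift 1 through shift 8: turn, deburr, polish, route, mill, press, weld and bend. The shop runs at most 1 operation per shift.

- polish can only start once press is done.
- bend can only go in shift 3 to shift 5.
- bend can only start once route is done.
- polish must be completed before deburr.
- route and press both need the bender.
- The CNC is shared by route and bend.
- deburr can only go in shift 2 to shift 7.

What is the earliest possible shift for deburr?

shift 3

Deburr is available from shift 2; precedence pushes deburr to at least shift 3; deburr's own window allows nothing later than shift 7.
deburr at shift 3 is achievable: weld -> shift 8, bend -> shift 5, deburr -> shift 3, route -> shift 4, press -> shift 1, mill -> shift 7, turn -> shift 6, polish -> shift 2.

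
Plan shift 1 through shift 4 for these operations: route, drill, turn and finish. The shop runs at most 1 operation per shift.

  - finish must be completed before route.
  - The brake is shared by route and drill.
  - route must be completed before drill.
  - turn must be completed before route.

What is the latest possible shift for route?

Precedence pushes route to at least shift 2; downstream work caps route at shift 3.
route at shift 3 is achievable: drill in shift 4; turn in shift 1; finish in shift 2; route in shift 3.

shift 3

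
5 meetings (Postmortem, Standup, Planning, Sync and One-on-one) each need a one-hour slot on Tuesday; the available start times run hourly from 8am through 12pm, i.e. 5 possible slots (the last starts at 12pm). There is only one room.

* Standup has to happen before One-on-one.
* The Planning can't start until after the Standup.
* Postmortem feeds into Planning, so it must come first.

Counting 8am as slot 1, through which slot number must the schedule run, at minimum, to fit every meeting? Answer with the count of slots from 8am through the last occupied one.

The precedence chain requires at least 2 distinct slots.
With at most 1 per slot and 5 meetings, at least 5 slots are needed.
5 works (last occupied slot: 12pm): for example Postmortem in 9am, One-on-one in 11am, Planning in 10am, Standup in 8am, Sync in 12pm.

5 slots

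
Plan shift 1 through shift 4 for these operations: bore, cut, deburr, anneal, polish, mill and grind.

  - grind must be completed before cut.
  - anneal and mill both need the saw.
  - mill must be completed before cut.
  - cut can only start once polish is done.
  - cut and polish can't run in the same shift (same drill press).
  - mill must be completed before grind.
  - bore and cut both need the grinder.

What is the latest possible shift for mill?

Downstream work caps mill at shift 2.
mill at shift 2 is achievable: mill -> shift 2, polish -> shift 1, deburr -> shift 1, cut -> shift 4, grind -> shift 3, anneal -> shift 1, bore -> shift 1.

shift 2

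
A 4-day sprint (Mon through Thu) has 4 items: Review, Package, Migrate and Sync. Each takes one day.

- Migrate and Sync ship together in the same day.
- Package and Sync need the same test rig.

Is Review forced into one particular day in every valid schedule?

Review can be Mon (e.g. Migrate -> Tue; Package -> Mon; Sync -> Tue; Review -> Mon) or Tue (e.g. Sync in Tue; Package in Mon; Migrate in Tue; Review in Tue).

No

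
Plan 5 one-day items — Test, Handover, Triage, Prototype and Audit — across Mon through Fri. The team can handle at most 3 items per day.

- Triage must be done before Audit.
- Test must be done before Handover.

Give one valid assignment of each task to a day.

Triage=Mon; Test=Mon; Prototype=Mon; Audit=Tue; Handover=Tue

Checking: Triage(Mon) before Audit(Tue); Test(Mon) before Handover(Tue); max 3 per day (cap 3).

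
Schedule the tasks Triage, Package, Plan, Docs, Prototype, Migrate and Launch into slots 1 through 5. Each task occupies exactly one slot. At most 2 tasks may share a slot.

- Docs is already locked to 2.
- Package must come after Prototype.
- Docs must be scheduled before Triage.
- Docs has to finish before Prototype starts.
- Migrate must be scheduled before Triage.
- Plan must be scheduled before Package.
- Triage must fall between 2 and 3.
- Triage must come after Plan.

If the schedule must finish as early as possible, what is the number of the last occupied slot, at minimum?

The precedence chain requires at least 3 distinct slots.
With at most 2 per slot and 7 tasks, at least 4 slots are needed.
Propagating the time windows through the other constraints, Package can't land before 4, so the schedule must run through at least slot 4.
4 works (last occupied slot: 4): for example Migrate=1; Triage=3; Docs=2; Prototype=3; Launch=2; Package=4; Plan=1.

4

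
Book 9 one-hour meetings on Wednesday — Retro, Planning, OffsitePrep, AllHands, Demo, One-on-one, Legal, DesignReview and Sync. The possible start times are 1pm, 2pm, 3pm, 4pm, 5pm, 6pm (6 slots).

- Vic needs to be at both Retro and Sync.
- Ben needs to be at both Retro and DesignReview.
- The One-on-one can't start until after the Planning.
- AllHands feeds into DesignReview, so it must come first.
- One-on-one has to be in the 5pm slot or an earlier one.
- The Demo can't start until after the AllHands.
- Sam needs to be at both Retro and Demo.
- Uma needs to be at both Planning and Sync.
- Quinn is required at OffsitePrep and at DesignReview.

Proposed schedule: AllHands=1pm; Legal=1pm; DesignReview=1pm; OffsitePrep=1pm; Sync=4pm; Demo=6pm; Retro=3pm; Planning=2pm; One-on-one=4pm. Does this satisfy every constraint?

The Demo can't start until after the AllHands — holds.
The One-on-one can't start until after the Planning — holds.
AllHands feeds into DesignReview, so it must come first — violated.
Sam needs to be at both Retro and Demo — holds.
One-on-one has to be in the 5pm slot or an earlier one — holds.
Vic needs to be at both Retro and Sync — holds.
Ben needs to be at both Retro and DesignReview — holds.
Uma needs to be at both Planning and Sync — holds.
Quinn is required at OffsitePrep and at DesignReview — violated.

No. Quinn is required at OffsitePrep and at DesignReview is not satisfied.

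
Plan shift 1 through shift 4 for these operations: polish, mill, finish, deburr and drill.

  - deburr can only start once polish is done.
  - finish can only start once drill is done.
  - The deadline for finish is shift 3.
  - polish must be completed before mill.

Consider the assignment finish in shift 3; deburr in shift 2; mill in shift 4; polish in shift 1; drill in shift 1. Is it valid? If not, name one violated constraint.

Valid

finish can only start once drill is done — holds.
The deadline for finish is shift 3 — holds.
polish must be completed before mill — holds.
deburr can only start once polish is done — holds.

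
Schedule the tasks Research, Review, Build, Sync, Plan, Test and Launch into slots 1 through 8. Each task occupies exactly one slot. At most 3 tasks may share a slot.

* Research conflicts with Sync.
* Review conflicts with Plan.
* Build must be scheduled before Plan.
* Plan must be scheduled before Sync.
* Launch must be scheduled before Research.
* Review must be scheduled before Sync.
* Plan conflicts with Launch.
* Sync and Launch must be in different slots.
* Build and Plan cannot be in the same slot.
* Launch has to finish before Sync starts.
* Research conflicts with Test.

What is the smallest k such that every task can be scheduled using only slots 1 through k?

3

The precedence chain requires at least 3 distinct slots.
With at most 3 per slot and 7 tasks, at least 3 slots are needed.
3 works (last occupied slot: 3): for example Review in 1, Test in 3, Build in 1, Plan in 2, Research in 2, Sync in 3, Launch in 1.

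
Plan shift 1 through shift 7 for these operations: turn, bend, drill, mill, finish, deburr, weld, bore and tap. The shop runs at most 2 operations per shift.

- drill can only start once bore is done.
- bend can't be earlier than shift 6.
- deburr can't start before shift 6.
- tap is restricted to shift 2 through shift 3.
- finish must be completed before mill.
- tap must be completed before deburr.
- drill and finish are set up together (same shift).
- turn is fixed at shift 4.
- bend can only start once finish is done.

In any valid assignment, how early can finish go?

shift 2

Finish must be in the same shift as drill, which can't be before shift 2, so finish is at least shift 2; downstream work caps finish at shift 6.
finish at shift 2 is achievable: deburr in shift 6; finish in shift 2; weld in shift 1; mill in shift 3; bend in shift 6; tap in shift 3; turn in shift 4; drill in shift 2; bore in shift 1.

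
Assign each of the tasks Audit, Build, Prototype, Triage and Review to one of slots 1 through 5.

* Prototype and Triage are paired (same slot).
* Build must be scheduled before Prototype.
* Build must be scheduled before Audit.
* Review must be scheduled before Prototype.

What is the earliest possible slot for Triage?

Triage must be in the same slot as Prototype, which can't be before 2, so Triage is at least 2.
Triage at 2 is achievable: Prototype in 2, Audit in 2, Triage in 2, Build in 1, Review in 1.

2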